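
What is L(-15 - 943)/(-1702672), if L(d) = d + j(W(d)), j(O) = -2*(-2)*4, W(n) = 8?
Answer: 471/851336 ≈ 0.00055325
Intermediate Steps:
j(O) = 16 (j(O) = 4*4 = 16)
L(d) = 16 + d (L(d) = d + 16 = 16 + d)
L(-15 - 943)/(-1702672) = (16 + (-15 - 943))/(-1702672) = (16 - 958)*(-1/1702672) = -942*(-1/1702672) = 471/851336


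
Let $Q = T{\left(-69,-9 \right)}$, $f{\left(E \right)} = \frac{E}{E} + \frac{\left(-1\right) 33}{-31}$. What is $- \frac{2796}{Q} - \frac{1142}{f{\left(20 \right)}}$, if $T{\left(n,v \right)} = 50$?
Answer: $- \frac{487261}{800} \approx -609.08$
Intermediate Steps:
$f{\left(E \right)} = \frac{64}{31}$ ($f{\left(E \right)} = 1 - - \frac{33}{31} = 1 + \frac{33}{31} = \frac{64}{31}$)
$Q = 50$
$- \frac{2796}{Q} - \frac{1142}{f{\left(20 \right)}} = - \frac{2796}{50} - \frac{1142}{\frac{64}{31}} = \left(-2796\right) \frac{1}{50} - \frac{17701}{32} = - \frac{1398}{25} - \frac{17701}{32} = - \frac{487261}{800}$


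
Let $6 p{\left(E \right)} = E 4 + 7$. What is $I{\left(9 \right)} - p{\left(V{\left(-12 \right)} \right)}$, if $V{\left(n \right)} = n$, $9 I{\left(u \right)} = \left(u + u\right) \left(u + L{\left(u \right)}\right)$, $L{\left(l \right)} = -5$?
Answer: $\frac{89}{6} \approx 14.833$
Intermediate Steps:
$I{\left(u \right)} = \frac{2 u \left(-5 + u\right)}{9}$ ($I{\left(u \right)} = \frac{\left(u + u\right) \left(u - 5\right)}{9} = \frac{2 u \left(-5 + u\right)}{9}$)
$p{\left(E \right)} = \frac{7}{6} + \frac{2 E}{3}$ ($p{\left(E \right)} = \frac{E 4 + 7}{6} = \frac{4 E + 7}{6} = \frac{7 + 4 E}{6} = \frac{7}{6} + \frac{2 E}{3}$)
$I{\left(9 \right)} - p{\left(V{\left(-12 \right)} \right)} = \frac{2}{9} \cdot 9 \left(-5 + 9\right) - \left(\frac{7}{6} + \frac{2}{3} \left(-12\right)\right) = \frac{2}{9} \cdot 9 \cdot 4 - \left(\frac{7}{6} - 8\right) = 8 - - \frac{41}{6} = 8 + \frac{41}{6} = \frac{89}{6}$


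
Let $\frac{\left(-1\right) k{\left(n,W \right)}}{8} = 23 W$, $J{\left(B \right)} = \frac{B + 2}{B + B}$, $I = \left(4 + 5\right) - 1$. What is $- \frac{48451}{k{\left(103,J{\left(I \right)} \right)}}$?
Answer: $\frac{48451}{115} \approx 421.31$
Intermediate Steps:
$I = 8$ ($I = 9 - 1 = 8$)
$J{\left(B \right)} = \frac{2 + B}{2 B}$
$k{\left(n,W \right)} = - 184 W$ ($k{\left(n,W \right)} = - 8 \cdot 23 W = - 184 W$)
$- \frac{48451}{k{\left(103,J{\left(I \right)} \right)}} = - \frac{48451}{\left(-184\right) \frac{2 + 8}{2 \cdot 8}} = - \frac{48451}{\left(-184\right) \frac{1}{2} \cdot \frac{1}{8} \cdot 10} = - \frac{48451}{\left(-184\right) \frac{5}{8}} = - \frac{48451}{-115} = \left(-48451\right) \left(- \frac{1}{115}\right) = \frac{48451}{115}$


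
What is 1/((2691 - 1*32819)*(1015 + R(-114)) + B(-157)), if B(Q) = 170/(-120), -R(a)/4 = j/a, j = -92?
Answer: -76/2316682625 ≈ -3.2806e-8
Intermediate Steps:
R(a) = 368/a (R(a) = -(-368)/a = 368/a)
B(Q) = -17/12 (B(Q) = 170*(-1/120) = -17/12)
1/((2691 - 1*32819)*(1015 + R(-114)) + B(-157)) = 1/((2691 - 1*32819)*(1015 + 368/(-114)) - 17/12) = 1/((2691 - 32819)*(1015 + 368*(-1/114)) - 17/12) = 1/(-30128*(1015 - 184/57) - 17/12) = 1/(-30128*57671/57 - 17/12) = 1/(-1737511888/57 - 17/12) = 1/(-2316682625/76) = -76/2316682625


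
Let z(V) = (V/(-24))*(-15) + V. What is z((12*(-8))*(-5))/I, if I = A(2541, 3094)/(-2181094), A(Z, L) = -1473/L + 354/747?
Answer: 262131153049584/337 ≈ 7.7784e+11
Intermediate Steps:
A(Z, L) = 118/249 - 1473/L (A(Z, L) = -1473/L + 354*(1/747) = -1473/L + 118/249 = 118/249 - 1473/L)
I = 1685/1680327904164 (I = (118/249 - 1473/3094)/(-2181094) = (118/249 - 1473*1/3094)*(-1/2181094) = (118/249 - 1473/3094)*(-1/2181094) = -1685/770406*(-1/2181094) = 1685/1680327904164 ≈ 1.0028e-9)
z(V) = 13*V/8 (z(V) = (V*(-1/24))*(-15) + V = -V/24*(-15) + V = 5*V/8 + V = 13*V/8)
z((12*(-8))*(-5))/I = (13*((12*(-8))*(-5))/8)/(1685/1680327904164) = (13*(-96*(-5))/8)*(1680327904164/1685) = ((13/8)*480)*(1680327904164/1685) = 780*(1680327904164/1685) = 262131153049584/337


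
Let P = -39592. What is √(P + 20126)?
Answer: I*√19466 ≈ 139.52*I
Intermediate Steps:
√(P + 20126) = √(-39592 + 20126) = √(-19466) = I*√19466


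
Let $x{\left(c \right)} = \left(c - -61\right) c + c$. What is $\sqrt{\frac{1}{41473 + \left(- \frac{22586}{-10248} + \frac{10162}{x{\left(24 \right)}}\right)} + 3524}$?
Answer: $\frac{2 \sqrt{294354865637461585061831}}{18278798857} \approx 59.363$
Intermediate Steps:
$x{\left(c \right)} = c + c \left(61 + c\right)$ ($x{\left(c \right)} = \left(c + 61\right) c + c = \left(61 + c\right) c + c = c \left(61 + c\right) + c = c + c \left(61 + c\right)$)
$\sqrt{\frac{1}{41473 + \left(- \frac{22586}{-10248} + \frac{10162}{x{\left(24 \right)}}\right)} + 3524} = \sqrt{\frac{1}{41473 - \left(- \frac{11293}{5124} - 10162 \frac{1}{24 \left(62 + 24\right)}\right)} + 3524} = \sqrt{\frac{1}{41473 - \left(- \frac{11293}{5124} - \frac{10162}{24 \cdot 86}\right)} + 3524} = \sqrt{\frac{1}{41473 + \left(\frac{11293}{5124} + \frac{10162}{2064}\right)} + 3524} = \sqrt{\frac{1}{41473 + \left(\frac{11293}{5124} + 10162 \cdot \frac{1}{2064}\right)} + 3524} = \sqrt{\frac{1}{41473 + \left(\frac{11293}{5124} + \frac{5081}{1032}\right)} + 3524} = \sqrt{\frac{1}{41473 + \frac{3140785}{440664}} + 3524} = \sqrt{\frac{1}{\frac{18278798857}{440664}} + 3524} = \sqrt{\frac{440664}{18278798857} + 3524} = \sqrt{\frac{64414487612732}{18278798857}} = \frac{2 \sqrt{294354865637461585061831}}{18278798857}$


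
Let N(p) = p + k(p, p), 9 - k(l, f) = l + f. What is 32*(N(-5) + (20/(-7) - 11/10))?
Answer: 11248/35 ≈ 321.37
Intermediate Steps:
k(l, f) = 9 - f - l (k(l, f) = 9 - (l + f) = 9 - (f + l) = 9 + (-f - l) = 9 - f - l)
N(p) = 9 - p (N(p) = p + (9 - p - p) = p + (9 - 2*p) = 9 - p)
32*(N(-5) + (20/(-7) - 11/10)) = 32*((9 - 1*(-5)) + (20/(-7) - 11/10)) = 32*((9 + 5) + (20*(-⅐) - 11*⅒)) = 32*(14 + (-20/7 - 11/10)) = 32*(14 - 277/70) = 32*(703/70) = 11248/35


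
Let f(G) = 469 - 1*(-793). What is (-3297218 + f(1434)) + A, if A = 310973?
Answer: -2984983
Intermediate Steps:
f(G) = 1262 (f(G) = 469 + 793 = 1262)
(-3297218 + f(1434)) + A = (-3297218 + 1262) + 310973 = -3295956 + 310973 = -2984983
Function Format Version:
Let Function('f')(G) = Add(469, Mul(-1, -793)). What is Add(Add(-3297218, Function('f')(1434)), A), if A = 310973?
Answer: -2984983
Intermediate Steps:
Function('f')(G) = 1262 (Function('f')(G) = Add(469, 793) = 1262)
Add(Add(-3297218, Function('f')(1434)), A) = Add(Add(-3297218, 1262), 310973) = Add(-3295956, 310973) = -2984983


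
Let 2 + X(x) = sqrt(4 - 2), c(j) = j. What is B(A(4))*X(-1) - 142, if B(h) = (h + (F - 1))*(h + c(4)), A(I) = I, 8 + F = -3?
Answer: -14 - 64*sqrt(2) ≈ -104.51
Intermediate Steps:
F = -11 (F = -8 - 3 = -11)
X(x) = -2 + sqrt(2) (X(x) = -2 + sqrt(4 - 2) = -2 + sqrt(2))
B(h) = (-12 + h)*(4 + h) (B(h) = (h + (-11 - 1))*(h + 4) = (h - 12)*(4 + h) = (-12 + h)*(4 + h))
B(A(4))*X(-1) - 142 = (-48 + 4**2 - 8*4)*(-2 + sqrt(2)) - 142 = (-48 + 16 - 32)*(-2 + sqrt(2)) - 142 = -64*(-2 + sqrt(2)) - 142 = (128 - 64*sqrt(2)) - 142 = -14 - 64*sqrt(2)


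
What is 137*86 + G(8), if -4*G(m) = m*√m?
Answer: 11782 - 4*√2 ≈ 11776.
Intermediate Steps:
G(m) = -m^(3/2)/4 (G(m) = -m*√m/4 = -m^(3/2)/4)
137*86 + G(8) = 137*86 - 4*√2 = 11782 - 4*√2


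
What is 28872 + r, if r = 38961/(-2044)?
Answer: 58975407/2044 ≈ 28853.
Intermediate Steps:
r = -38961/2044 (r = 38961*(-1/2044) = -38961/2044 ≈ -19.061)
28872 + r = 28872 - 38961/2044 = 58975407/2044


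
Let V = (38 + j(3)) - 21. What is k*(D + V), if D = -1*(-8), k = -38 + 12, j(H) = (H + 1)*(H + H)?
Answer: -1274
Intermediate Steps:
j(H) = 2*H*(1 + H) (j(H) = (1 + H)*(2*H) = 2*H*(1 + H))
V = 41 (V = (38 + 2*3*(1 + 3)) - 21 = (38 + 2*3*4) - 21 = (38 + 24) - 21 = 62 - 21 = 41)
k = -26
D = 8
k*(D + V) = -26*(8 + 41) = -26*49 = -1274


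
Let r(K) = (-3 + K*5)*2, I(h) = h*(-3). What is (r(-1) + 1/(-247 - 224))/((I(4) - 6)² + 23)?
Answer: -7537/163437 ≈ -0.046116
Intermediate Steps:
I(h) = -3*h
r(K) = -6 + 10*K (r(K) = (-3 + 5*K)*2 = -6 + 10*K)
(r(-1) + 1/(-247 - 224))/((I(4) - 6)² + 23) = ((-6 + 10*(-1)) + 1/(-247 - 224))/((-3*4 - 6)² + 23) = ((-6 - 10) + 1/(-471))/((-12 - 6)² + 23) = (-16 - 1/471)/((-18)² + 23) = -7537/(471*(324 + 23)) = -7537/471/347 = -7537/471*1/347 = -7537/163437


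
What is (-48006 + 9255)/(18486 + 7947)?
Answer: -12917/8811 ≈ -1.4660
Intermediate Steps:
(-48006 + 9255)/(18486 + 7947) = -38751/26433 = -38751*1/26433 = -12917/8811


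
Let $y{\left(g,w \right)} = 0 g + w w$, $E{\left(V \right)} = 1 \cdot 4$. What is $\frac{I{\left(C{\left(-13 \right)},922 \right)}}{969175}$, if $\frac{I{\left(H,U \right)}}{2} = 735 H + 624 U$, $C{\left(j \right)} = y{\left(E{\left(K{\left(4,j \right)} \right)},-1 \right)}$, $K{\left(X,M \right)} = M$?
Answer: $\frac{1152126}{969175} \approx 1.1888$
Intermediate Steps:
$E{\left(V \right)} = 4$
$y{\left(g,w \right)} = w^{2}$ ($y{\left(g,w \right)} = 0 + w^{2} = w^{2}$)
$C{\left(j \right)} = 1$ ($C{\left(j \right)} = \left(-1\right)^{2} = 1$)
$I{\left(H,U \right)} = 1248 U + 1470 H$ ($I{\left(H,U \right)} = 2 \left(735 H + 624 U\right) = 2 \left(624 U + 735 H\right) = 1248 U + 1470 H$)
$\frac{I{\left(C{\left(-13 \right)},922 \right)}}{969175} = \frac{1248 \cdot 922 + 1470 \cdot 1}{969175} = \left(1150656 + 1470\right) \frac{1}{969175} = 1152126 \cdot \frac{1}{969175} = \frac{1152126}{969175}$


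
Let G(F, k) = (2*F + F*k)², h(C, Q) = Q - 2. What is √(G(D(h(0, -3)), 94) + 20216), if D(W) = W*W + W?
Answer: 2*√926654 ≈ 1925.3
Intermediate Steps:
h(C, Q) = -2 + Q
D(W) = W + W² (D(W) = W² + W = W + W²)
√(G(D(h(0, -3)), 94) + 20216) = √(((-2 - 3)*(1 + (-2 - 3)))²*(2 + 94)² + 20216) = √((-5*(1 - 5))²*96² + 20216) = √((-5*(-4))²*9216 + 20216) = √(20²*9216 + 20216) = √(400*9216 + 20216) = √(3686400 + 20216) = √3706616 = 2*√926654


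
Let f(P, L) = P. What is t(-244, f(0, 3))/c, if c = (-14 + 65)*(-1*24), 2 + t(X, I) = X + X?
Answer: 245/612 ≈ 0.40033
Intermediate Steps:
t(X, I) = -2 + 2*X (t(X, I) = -2 + (X + X) = -2 + 2*X)
c = -1224 (c = 51*(-24) = -1224)
t(-244, f(0, 3))/c = (-2 + 2*(-244))/(-1224) = (-2 - 488)*(-1/1224) = -490*(-1/1224) = 245/612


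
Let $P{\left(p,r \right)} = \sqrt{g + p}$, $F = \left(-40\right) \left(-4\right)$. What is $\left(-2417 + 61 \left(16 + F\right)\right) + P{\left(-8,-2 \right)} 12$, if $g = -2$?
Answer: $8319 + 12 i \sqrt{10} \approx 8319.0 + 37.947 i$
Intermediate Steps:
$F = 160$
$P{\left(p,r \right)} = \sqrt{-2 + p}$
$\left(-2417 + 61 \left(16 + F\right)\right) + P{\left(-8,-2 \right)} 12 = \left(-2417 + 61 \left(16 + 160\right)\right) + \sqrt{-2 - 8} \cdot 12 = \left(-2417 + 61 \cdot 176\right) + \sqrt{-10} \cdot 12 = \left(-2417 + 10736\right) + i \sqrt{10} \cdot 12 = 8319 + 12 i \sqrt{10}$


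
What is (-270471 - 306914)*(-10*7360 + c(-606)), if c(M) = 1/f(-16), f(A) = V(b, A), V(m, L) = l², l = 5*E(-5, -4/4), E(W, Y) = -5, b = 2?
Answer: 5311941884523/125 ≈ 4.2496e+10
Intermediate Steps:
l = -25 (l = 5*(-5) = -25)
V(m, L) = 625 (V(m, L) = (-25)² = 625)
f(A) = 625
c(M) = 1/625
(-270471 - 306914)*(-10*7360 + c(-606)) = (-270471 - 306914)*(-10*7360 + 1/625) = -577385*(-73600 + 1/625) = -577385*(-45999999/625) = 5311941884523/125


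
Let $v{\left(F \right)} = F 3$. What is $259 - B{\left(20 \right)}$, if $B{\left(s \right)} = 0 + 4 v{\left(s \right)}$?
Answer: $19$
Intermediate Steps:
$v{\left(F \right)} = 3 F$
$B{\left(s \right)} = 12 s$ ($B{\left(s \right)} = 0 + 4 \cdot 3 s = 0 + 12 s = 12 s$)
$259 - B{\left(20 \right)} = 259 - 12 \cdot 20 = 259 - 240 = 19$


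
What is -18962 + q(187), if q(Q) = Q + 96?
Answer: -18679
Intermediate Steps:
q(Q) = 96 + Q
-18962 + q(187) = -18962 + (96 + 187) = -18962 + 283 = -18679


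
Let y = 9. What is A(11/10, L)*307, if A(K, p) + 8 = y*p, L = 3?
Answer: 5833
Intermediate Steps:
A(K, p) = -8 + 9*p
A(11/10, L)*307 = (-8 + 9*3)*307 = (-8 + 27)*307 = 19*307 = 5833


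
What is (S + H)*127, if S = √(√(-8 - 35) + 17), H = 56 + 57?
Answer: 14351 + 127*√(17 + I*√43) ≈ 14884.0 + 99.225*I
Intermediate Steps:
H = 113
S = √(17 + I*√43) (S = √(√(-43) + 17) = √(I*√43 + 17) = √(17 + I*√43) ≈ 4.1965 + 0.7813*I)
(S + H)*127 = (√(17 + I*√43) + 113)*127 = (113 + √(17 + I*√43))*127 = 14351 + 127*√(17 + I*√43)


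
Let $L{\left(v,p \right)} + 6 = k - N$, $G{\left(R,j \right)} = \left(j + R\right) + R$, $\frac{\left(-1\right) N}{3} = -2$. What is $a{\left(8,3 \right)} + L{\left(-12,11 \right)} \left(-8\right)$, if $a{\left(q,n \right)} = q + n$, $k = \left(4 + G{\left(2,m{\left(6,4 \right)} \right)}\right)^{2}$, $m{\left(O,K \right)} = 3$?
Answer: $-861$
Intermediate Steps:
$N = 6$ ($N = \left(-3\right) \left(-2\right) = 6$)
$G{\left(R,j \right)} = j + 2 R$ ($G{\left(R,j \right)} = \left(R + j\right) + R = j + 2 R$)
$k = 121$ ($k = \left(4 + \left(3 + 2 \cdot 2\right)\right)^{2} = \left(4 + \left(3 + 4\right)\right)^{2} = \left(4 + 7\right)^{2} = 11^{2} = 121$)
$a{\left(q,n \right)} = n + q$
$L{\left(v,p \right)} = 109$ ($L{\left(v,p \right)} = -6 + \left(121 - 6\right) = -6 + 115 = 109$)
$a{\left(8,3 \right)} + L{\left(-12,11 \right)} \left(-8\right) = \left(3 + 8\right) + 109 \left(-8\right) = 11 - 872 = -861$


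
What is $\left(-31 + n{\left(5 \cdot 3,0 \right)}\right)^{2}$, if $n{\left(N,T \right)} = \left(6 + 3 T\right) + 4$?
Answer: $441$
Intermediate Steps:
$n{\left(N,T \right)} = 10 + 3 T$
$\left(-31 + n{\left(5 \cdot 3,0 \right)}\right)^{2} = \left(-31 + \left(10 + 3 \cdot 0\right)\right)^{2} = \left(-31 + \left(10 + 0\right)\right)^{2} = \left(-31 + 10\right)^{2} = \left(-21\right)^{2} = 441$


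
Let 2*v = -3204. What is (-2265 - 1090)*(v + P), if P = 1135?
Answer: 1566785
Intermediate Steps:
v = -1602 (v = (½)*(-3204) = -1602)
(-2265 - 1090)*(v + P) = (-2265 - 1090)*(-1602 + 1135) = -3355*(-467) = 1566785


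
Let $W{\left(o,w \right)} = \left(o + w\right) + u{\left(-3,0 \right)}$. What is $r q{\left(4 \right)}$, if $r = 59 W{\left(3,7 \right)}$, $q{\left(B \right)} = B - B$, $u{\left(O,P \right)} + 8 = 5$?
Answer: $0$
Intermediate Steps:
$u{\left(O,P \right)} = -3$ ($u{\left(O,P \right)} = -8 + 5 = -3$)
$q{\left(B \right)} = 0$
$W{\left(o,w \right)} = -3 + o + w$ ($W{\left(o,w \right)} = \left(o + w\right) - 3 = -3 + o + w$)
$r = 413$ ($r = 59 \left(-3 + 3 + 7\right) = 59 \cdot 7 = 413$)
$r q{\left(4 \right)} = 413 \cdot 0 = 0$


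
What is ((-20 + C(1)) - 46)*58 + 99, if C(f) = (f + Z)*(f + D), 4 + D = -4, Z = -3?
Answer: -2917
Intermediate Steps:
D = -8 (D = -4 - 4 = -8)
C(f) = (-8 + f)*(-3 + f) (C(f) = (f - 3)*(f - 8) = (-3 + f)*(-8 + f) = (-8 + f)*(-3 + f))
((-20 + C(1)) - 46)*58 + 99 = ((-20 + (24 + 1² - 11*1)) - 46)*58 + 99 = ((-20 + (24 + 1 - 11)) - 46)*58 + 99 = ((-20 + 14) - 46)*58 + 99 = (-6 - 46)*58 + 99 = -52*58 + 99 = -3016 + 99 = -2917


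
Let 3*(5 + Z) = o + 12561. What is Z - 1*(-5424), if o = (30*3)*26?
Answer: 10386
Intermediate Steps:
o = 2340 (o = 90*26 = 2340)
Z = 4962 (Z = -5 + (2340 + 12561)/3 = -5 + (⅓)*14901 = -5 + 4967 = 4962)
Z - 1*(-5424) = 4962 - 1*(-5424) = 4962 + 5424 = 10386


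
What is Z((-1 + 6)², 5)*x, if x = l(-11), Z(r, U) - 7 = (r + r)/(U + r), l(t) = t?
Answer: -286/3 ≈ -95.333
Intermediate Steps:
Z(r, U) = 7 + 2*r/(U + r) (Z(r, U) = 7 + (r + r)/(U + r) = 7 + (2*r)/(U + r) = 7 + 2*r/(U + r))
x = -11
Z((-1 + 6)², 5)*x = ((7*5 + 9*(-1 + 6)²)/(5 + (-1 + 6)²))*(-11) = ((35 + 9*5²)/(5 + 5²))*(-11) = ((35 + 9*25)/(5 + 25))*(-11) = ((35 + 225)/30)*(-11) = ((1/30)*260)*(-11) = (26/3)*(-11) = -286/3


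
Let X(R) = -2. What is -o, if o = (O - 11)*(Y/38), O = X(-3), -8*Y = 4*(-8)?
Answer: 26/19 ≈ 1.3684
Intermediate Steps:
Y = 4 (Y = -(-8)/2 = -⅛*(-32) = 4)
O = -2
o = -26/19 (o = (-2 - 11)*(4/38) = -52/38 = -13*2/19 = -26/19 ≈ -1.3684)
-o = -1*(-26/19) = 26/19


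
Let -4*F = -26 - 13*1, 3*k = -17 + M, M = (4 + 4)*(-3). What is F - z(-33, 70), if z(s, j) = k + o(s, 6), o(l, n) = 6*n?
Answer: -151/12 ≈ -12.583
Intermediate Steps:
M = -24 (M = 8*(-3) = -24)
k = -41/3 (k = (-17 - 24)/3 = (⅓)*(-41) = -41/3 ≈ -13.667)
F = 39/4 (F = -(-26 - 13*1)/4 = -(-26 - 13)/4 = -¼*(-39) = 39/4 ≈ 9.7500)
z(s, j) = 67/3 (z(s, j) = -41/3 + 6*6 = -41/3 + 36 = 67/3)
F - z(-33, 70) = 39/4 - 1*67/3 = 39/4 - 67/3 = -151/12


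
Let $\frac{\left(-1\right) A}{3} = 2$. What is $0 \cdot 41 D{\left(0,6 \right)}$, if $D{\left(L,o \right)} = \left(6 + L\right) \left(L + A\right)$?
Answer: $0$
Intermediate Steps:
$A = -6$ ($A = \left(-3\right) 2 = -6$)
$D{\left(L,o \right)} = \left(-6 + L\right) \left(6 + L\right)$ ($D{\left(L,o \right)} = \left(6 + L\right) \left(L - 6\right) = \left(6 + L\right) \left(-6 + L\right) = \left(-6 + L\right) \left(6 + L\right)$)
$0 \cdot 41 D{\left(0,6 \right)} = 0 \cdot 41 \left(-36 + 0^{2}\right) = 0 \left(-36 + 0\right) = 0 \left(-36\right) = 0$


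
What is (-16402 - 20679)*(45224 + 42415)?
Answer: -3249741759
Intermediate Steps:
(-16402 - 20679)*(45224 + 42415) = -37081*87639 = -3249741759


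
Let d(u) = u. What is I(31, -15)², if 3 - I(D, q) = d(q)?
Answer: 324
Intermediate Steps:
I(D, q) = 3 - q
I(31, -15)² = (3 - 1*(-15))² = (3 + 15)² = 18² = 324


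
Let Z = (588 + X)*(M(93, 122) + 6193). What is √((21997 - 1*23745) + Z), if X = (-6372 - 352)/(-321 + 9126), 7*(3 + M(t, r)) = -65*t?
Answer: 2*√118757504159133/12327 ≈ 1768.1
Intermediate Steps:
M(t, r) = -3 - 65*t/7 (M(t, r) = -3 + (-65*t)/7 = -3 - 65*t/7)
X = -6724/8805 ≈ -0.76366
Z = 38557283512/12327 (Z = (588 - 6724/8805)*((-3 - 65/7*93) + 6193) = 5170616*((-3 - 6045/7) + 6193)/8805 = 5170616*(-6066/7 + 6193)/8805 = (5170616/8805)*(37285/7) = 38557283512/12327 ≈ 3.1279e+6)
√((21997 - 1*23745) + Z) = √((21997 - 1*23745) + 38557283512/12327) = √((21997 - 23745) + 38557283512/12327) = √(-1748 + 38557283512/12327) = √(38535735916/12327) = 2*√118757504159133/12327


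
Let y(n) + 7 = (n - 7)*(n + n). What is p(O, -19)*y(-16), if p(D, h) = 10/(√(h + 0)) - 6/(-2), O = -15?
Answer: 2187 - 7290*I*√19/19 ≈ 2187.0 - 1672.4*I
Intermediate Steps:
y(n) = -7 + 2*n*(-7 + n) (y(n) = -7 + (n - 7)*(n + n) = -7 + (-7 + n)*(2*n) = -7 + 2*n*(-7 + n))
p(D, h) = 3 + 10/√h (p(D, h) = 10/(√h) - 6*(-½) = 10/√h + 3 = 3 + 10/√h)
p(O, -19)*y(-16) = (3 + 10/√(-19))*(-7 - 14*(-16) + 2*(-16)²) = (3 + 10*(-I*√19/19))*(-7 + 224 + 2*256) = (3 - 10*I*√19/19)*(-7 + 224 + 512) = (3 - 10*I*√19/19)*729 = 2187 - 7290*I*√19/19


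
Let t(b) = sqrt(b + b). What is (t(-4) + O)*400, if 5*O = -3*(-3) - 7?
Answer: 160 + 800*I*sqrt(2) ≈ 160.0 + 1131.4*I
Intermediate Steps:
t(b) = sqrt(2)*sqrt(b) (t(b) = sqrt(2*b) = sqrt(2)*sqrt(b))
O = 2/5 (O = (-3*(-3) - 7)/5 = (9 - 7)/5 = (1/5)*2 = 2/5 ≈ 0.40000)
(t(-4) + O)*400 = (sqrt(2)*sqrt(-4) + 2/5)*400 = (sqrt(2)*(2*I) + 2/5)*400 = (2*I*sqrt(2) + 2/5)*400 = (2/5 + 2*I*sqrt(2))*400 = 160 + 800*I*sqrt(2)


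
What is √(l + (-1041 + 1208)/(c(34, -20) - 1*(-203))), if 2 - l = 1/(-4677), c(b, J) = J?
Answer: 4*√14817755586/285297 ≈ 1.7067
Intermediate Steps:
l = 9355/4677 (l = 2 - 1/(-4677) = 2 - 1*(-1/4677) = 2 + 1/4677 = 9355/4677 ≈ 2.0002)
√(l + (-1041 + 1208)/(c(34, -20) - 1*(-203))) = √(9355/4677 + (-1041 + 1208)/(-20 - 1*(-203))) = √(9355/4677 + 167/(-20 + 203)) = √(9355/4677 + 167/183) = √(831008/285297) = 4*√14817755586/285297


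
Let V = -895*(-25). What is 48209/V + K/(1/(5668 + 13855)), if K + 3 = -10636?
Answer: -4647403734666/22375 ≈ -2.0771e+8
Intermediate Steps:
V = 22375
K = -10639 (K = -3 - 10636 = -10639)
48209/V + K/(1/(5668 + 13855)) = 48209/22375 - 10639/(1/(5668 + 13855)) = 48209*(1/22375) - 10639/(1/19523) = 48209/22375 - 10639/1/19523 = 48209/22375 - 10639*19523 = 48209/22375 - 207705197 = -4647403734666/22375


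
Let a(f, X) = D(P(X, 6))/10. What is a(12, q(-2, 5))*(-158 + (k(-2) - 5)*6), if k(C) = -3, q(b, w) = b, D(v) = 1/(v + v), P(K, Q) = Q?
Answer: -103/60 ≈ -1.7167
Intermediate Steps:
D(v) = 1/(2*v)
a(f, X) = 1/120 (a(f, X) = ((½)/6)/10 = ((½)*(⅙))*(⅒) = (1/12)*(⅒) = 1/120)
a(12, q(-2, 5))*(-158 + (k(-2) - 5)*6) = (-158 + (-3 - 5)*6)/120 = (-158 - 8*6)/120 = (-158 - 48)/120 = (1/120)*(-206) = -103/60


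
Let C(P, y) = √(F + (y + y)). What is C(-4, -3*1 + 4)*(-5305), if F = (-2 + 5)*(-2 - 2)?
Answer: -5305*I*√10 ≈ -16776.0*I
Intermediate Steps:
F = -12 (F = 3*(-4) = -12)
C(P, y) = √(-12 + 2*y) (C(P, y) = √(-12 + (y + y)) = √(-12 + 2*y))
C(-4, -3*1 + 4)*(-5305) = √(-12 + 2*(-3*1 + 4))*(-5305) = √(-12 + 2*(-3 + 4))*(-5305) = √(-12 + 2*1)*(-5305) = √(-12 + 2)*(-5305) = √(-10)*(-5305) = (I*√10)*(-5305) = -5305*I*√10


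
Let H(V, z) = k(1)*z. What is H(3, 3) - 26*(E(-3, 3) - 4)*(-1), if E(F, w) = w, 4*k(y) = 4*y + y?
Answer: -89/4 ≈ -22.250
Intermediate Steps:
k(y) = 5*y/4 (k(y) = (4*y + y)/4 = (5*y)/4 = 5*y/4)
H(V, z) = 5*z/4 (H(V, z) = ((5/4)*1)*z = 5*z/4)
H(3, 3) - 26*(E(-3, 3) - 4)*(-1) = (5/4)*3 - 26*(3 - 4)*(-1) = 15/4 - (-26)*(-1) = 15/4 - 26*1 = 15/4 - 26 = -89/4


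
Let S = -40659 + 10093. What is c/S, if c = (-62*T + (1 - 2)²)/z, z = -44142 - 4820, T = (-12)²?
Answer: -8927/1496572492 ≈ -5.9650e-6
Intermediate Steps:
T = 144
z = -48962
c = 8927/48962 (c = (-62*144 + (1 - 2)²)/(-48962) = (-8928 + (-1)²)*(-1/48962) = (-8928 + 1)*(-1/48962) = -8927*(-1/48962) = 8927/48962 ≈ 0.18233)
S = -30566
c/S = (8927/48962)/(-30566) = (8927/48962)*(-1/30566) = -8927/1496572492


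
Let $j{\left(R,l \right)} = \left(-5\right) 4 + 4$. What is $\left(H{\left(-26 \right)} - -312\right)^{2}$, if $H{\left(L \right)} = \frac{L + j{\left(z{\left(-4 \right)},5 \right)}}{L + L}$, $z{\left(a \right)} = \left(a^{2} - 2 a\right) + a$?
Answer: $\frac{66145689}{676} \approx 97849.0$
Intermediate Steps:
$z{\left(a \right)} = a^{2} - a$
$j{\left(R,l \right)} = -16$ ($j{\left(R,l \right)} = -20 + 4 = -16$)
$H{\left(L \right)} = \frac{-16 + L}{2 L}$ ($H{\left(L \right)} = \frac{L - 16}{L + L} = \frac{-16 + L}{2 L}$)
$\left(H{\left(-26 \right)} - -312\right)^{2} = \left(\frac{-16 - 26}{2 \left(-26\right)} - -312\right)^{2} = \left(\frac{1}{2} \left(- \frac{1}{26}\right) \left(-42\right) + 312\right)^{2} = \left(\frac{21}{26} + 312\right)^{2} = \left(\frac{8133}{26}\right)^{2} = \frac{66145689}{676}$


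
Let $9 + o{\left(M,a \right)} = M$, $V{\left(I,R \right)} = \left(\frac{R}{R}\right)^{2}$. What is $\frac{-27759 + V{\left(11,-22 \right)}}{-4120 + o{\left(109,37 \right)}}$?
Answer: $\frac{13879}{2010} \approx 6.905$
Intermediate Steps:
$V{\left(I,R \right)} = 1$ ($V{\left(I,R \right)} = 1^{2} = 1$)
$o{\left(M,a \right)} = -9 + M$
$\frac{-27759 + V{\left(11,-22 \right)}}{-4120 + o{\left(109,37 \right)}} = \frac{-27759 + 1}{-4120 + \left(-9 + 109\right)} = - \frac{27758}{-4120 + 100} = - \frac{27758}{-4020} = \left(-27758\right) \left(- \frac{1}{4020}\right) = \frac{13879}{2010}$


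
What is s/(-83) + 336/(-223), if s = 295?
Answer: -93673/18509 ≈ -5.0609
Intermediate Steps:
s/(-83) + 336/(-223) = 295/(-83) + 336/(-223) = 295*(-1/83) + 336*(-1/223) = -295/83 - 336/223 = -93673/18509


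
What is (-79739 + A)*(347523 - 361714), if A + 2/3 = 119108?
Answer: -1676028055/3 ≈ -5.5868e+8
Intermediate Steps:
A = 357322/3 (A = -⅔ + 119108 = 357322/3 ≈ 1.1911e+5)
(-79739 + A)*(347523 - 361714) = (-79739 + 357322/3)*(347523 - 361714) = (118105/3)*(-14191) = -1676028055/3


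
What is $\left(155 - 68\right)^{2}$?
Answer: $7569$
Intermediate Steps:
$\left(155 - 68\right)^{2} = 87^{2} = 7569$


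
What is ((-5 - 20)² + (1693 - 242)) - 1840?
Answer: 236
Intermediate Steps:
((-5 - 20)² + (1693 - 242)) - 1840 = ((-25)² + 1451) - 1840 = (625 + 1451) - 1840 = 2076 - 1840 = 236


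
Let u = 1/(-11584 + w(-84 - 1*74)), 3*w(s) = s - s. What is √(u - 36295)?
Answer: I*√76099871861/1448 ≈ 190.51*I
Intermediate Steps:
w(s) = 0 (w(s) = (s - s)/3 = (⅓)*0 = 0)
u = -1/11584 (u = 1/(-11584 + 0) = 1/(-11584) = -1/11584 ≈ -8.6326e-5)
√(u - 36295) = √(-1/11584 - 36295) = √(-420441281/11584) = I*√76099871861/1448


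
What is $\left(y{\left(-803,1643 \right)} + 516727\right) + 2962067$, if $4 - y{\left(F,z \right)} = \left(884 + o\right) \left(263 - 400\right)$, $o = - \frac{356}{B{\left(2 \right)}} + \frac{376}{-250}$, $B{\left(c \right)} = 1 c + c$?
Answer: $\frac{448438369}{125} \approx 3.5875 \cdot 10^{6}$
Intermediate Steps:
$B{\left(c \right)} = 2 c$ ($B{\left(c \right)} = c + c = 2 c$)
$o = - \frac{11313}{125}$ ($o = - \frac{356}{2 \cdot 2} + \frac{376}{-250} = - \frac{356}{4} + 376 \left(- \frac{1}{250}\right) = \left(-356\right) \frac{1}{4} - \frac{188}{125} = -89 - \frac{188}{125} = - \frac{11313}{125} \approx -90.504$)
$y{\left(F,z \right)} = \frac{13589119}{125}$ ($y{\left(F,z \right)} = 4 - \left(884 - \frac{11313}{125}\right) \left(263 - 400\right) = 4 - \frac{99187}{125} \left(-137\right) = 4 - - \frac{13588619}{125} = 4 + \frac{13588619}{125} = \frac{13589119}{125}$)
$\left(y{\left(-803,1643 \right)} + 516727\right) + 2962067 = \left(\frac{13589119}{125} + 516727\right) + 2962067 = \frac{78179994}{125} + 2962067 = \frac{448438369}{125}$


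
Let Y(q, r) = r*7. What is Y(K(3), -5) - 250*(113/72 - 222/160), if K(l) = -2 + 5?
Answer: -5795/72 ≈ -80.486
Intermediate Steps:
K(l) = 3
Y(q, r) = 7*r
Y(K(3), -5) - 250*(113/72 - 222/160) = 7*(-5) - 250*(113/72 - 222/160) = -35 - 250*(113*(1/72) - 222*1/160) = -35 - 250*(113/72 - 111/80) = -35 - 250*131/720 = -35 - 3275/72 = -5795/72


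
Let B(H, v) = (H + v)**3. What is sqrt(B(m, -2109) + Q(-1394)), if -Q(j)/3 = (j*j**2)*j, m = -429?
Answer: 2*I*sqrt(2836211709990) ≈ 3.3682e+6*I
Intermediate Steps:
Q(j) = -3*j**4 (Q(j) = -3*j*j**2*j = -3*j**3*j = -3*j**4)
sqrt(B(m, -2109) + Q(-1394)) = sqrt((-429 - 2109)**3 - 3*(-1394)**4) = sqrt((-2538)**3 - 3*3776166151696) = sqrt(-16348384872 - 11328498455088) = sqrt(-11344846839960) = 2*I*sqrt(2836211709990)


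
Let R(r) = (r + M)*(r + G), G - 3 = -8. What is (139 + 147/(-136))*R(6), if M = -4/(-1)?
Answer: 93785/68 ≈ 1379.2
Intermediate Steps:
G = -5 (G = 3 - 8 = -5)
M = 4 (M = -4*(-1) = 4)
R(r) = (-5 + r)*(4 + r) (R(r) = (r + 4)*(r - 5) = (4 + r)*(-5 + r) = (-5 + r)*(4 + r))
(139 + 147/(-136))*R(6) = (139 + 147/(-136))*(-20 + 6**2 - 1*6) = (139 + 147*(-1/136))*(-20 + 36 - 6) = (139 - 147/136)*10 = (18757/136)*10 = 93785/68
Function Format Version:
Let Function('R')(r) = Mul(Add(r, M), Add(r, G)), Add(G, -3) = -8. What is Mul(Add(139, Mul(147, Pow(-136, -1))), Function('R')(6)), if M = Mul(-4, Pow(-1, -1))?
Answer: Rational(93785, 68) ≈ 1379.2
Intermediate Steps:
G = -5 (G = Add(3, -8) = -5)
M = 4 (M = Mul(-4, -1) = 4)
Function('R')(r) = Mul(Add(-5, r), Add(4, r)) (Function('R')(r) = Mul(Add(r, 4), Add(r, -5)) = Mul(Add(4, r), Add(-5, r)) = Mul(Add(-5, r), Add(4, r)))
Mul(Add(139, Mul(147, Pow(-136, -1))), Function('R')(6)) = Mul(Add(139, Mul(147, Pow(-136, -1))), Add(-20, Pow(6, 2), Mul(-1, 6))) = Mul(Add(139, Mul(147, Rational(-1, 136))), Add(-20, 36, -6)) = Mul(Add(139, Rational(-147, 136)), 10) = Mul(Rational(18757, 136), 10) = Rational(93785, 68)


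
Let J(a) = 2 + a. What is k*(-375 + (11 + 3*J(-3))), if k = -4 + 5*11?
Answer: -18717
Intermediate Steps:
k = 51 (k = -4 + 55 = 51)
k*(-375 + (11 + 3*J(-3))) = 51*(-375 + (11 + 3*(2 - 3))) = 51*(-375 + (11 + 3*(-1))) = 51*(-375 + (11 - 3)) = 51*(-375 + 8) = 51*(-367) = -18717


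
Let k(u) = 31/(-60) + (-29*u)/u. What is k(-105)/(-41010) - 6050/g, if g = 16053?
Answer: -4952733379/13166670600 ≈ -0.37616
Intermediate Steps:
k(u) = -1771/60 (k(u) = 31*(-1/60) - 29 = -31/60 - 29 = -1771/60)
k(-105)/(-41010) - 6050/g = -1771/60/(-41010) - 6050/16053 = -1771/60*(-1/41010) - 6050*1/16053 = 1771/2460600 - 6050/16053 = -4952733379/13166670600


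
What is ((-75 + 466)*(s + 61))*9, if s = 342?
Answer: 1418157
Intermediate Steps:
((-75 + 466)*(s + 61))*9 = ((-75 + 466)*(342 + 61))*9 = (391*403)*9 = 157573*9 = 1418157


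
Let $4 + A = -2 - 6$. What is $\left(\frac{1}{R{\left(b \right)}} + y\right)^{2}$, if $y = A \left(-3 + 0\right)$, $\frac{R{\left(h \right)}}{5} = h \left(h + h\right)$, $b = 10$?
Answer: $\frac{1296072001}{1000000} \approx 1296.1$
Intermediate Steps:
$R{\left(h \right)} = 10 h^{2}$ ($R{\left(h \right)} = 5 h \left(h + h\right) = 5 h 2 h = 5 \cdot 2 h^{2} = 10 h^{2}$)
$A = -12$ ($A = -4 - 8 = -12$)
$y = 36$ ($y = - 12 \left(-3 + 0\right) = \left(-12\right) \left(-3\right) = 36$)
$\left(\frac{1}{R{\left(b \right)}} + y\right)^{2} = \left(\frac{1}{10 \cdot 10^{2}} + 36\right)^{2} = \left(\frac{1}{10 \cdot 100} + 36\right)^{2} = \left(\frac{1}{1000} + 36\right)^{2} = \left(\frac{36001}{1000}\right)^{2} = \frac{1296072001}{1000000}$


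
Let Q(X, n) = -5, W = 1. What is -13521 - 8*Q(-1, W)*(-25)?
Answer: -14521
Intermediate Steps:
-13521 - 8*Q(-1, W)*(-25) = -13521 - 8*(-5)*(-25) = -13521 + 40*(-25) = -13521 - 1000 = -14521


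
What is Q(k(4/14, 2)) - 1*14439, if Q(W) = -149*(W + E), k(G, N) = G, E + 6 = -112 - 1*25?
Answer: 47778/7 ≈ 6825.4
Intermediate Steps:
E = -143 (E = -6 + (-112 - 1*25) = -6 + (-112 - 25) = -6 - 137 = -143)
Q(W) = 21307 - 149*W (Q(W) = -149*(W - 143) = -149*(-143 + W) = 21307 - 149*W)
Q(k(4/14, 2)) - 1*14439 = (21307 - 596/14) - 1*14439 = (21307 - 596/14) - 14439 = (21307 - 149*2/7) - 14439 = (21307 - 298/7) - 14439 = 148851/7 - 14439 = 47778/7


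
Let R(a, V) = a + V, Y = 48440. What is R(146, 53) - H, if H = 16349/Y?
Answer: 9623211/48440 ≈ 198.66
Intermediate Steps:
R(a, V) = V + a
H = 16349/48440 ≈ 0.33751
R(146, 53) - H = (53 + 146) - 1*16349/48440 = 199 - 16349/48440 = 9623211/48440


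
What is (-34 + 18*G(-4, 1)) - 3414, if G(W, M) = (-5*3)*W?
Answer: -2368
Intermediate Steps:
G(W, M) = -15*W
(-34 + 18*G(-4, 1)) - 3414 = (-34 + 18*(-15*(-4))) - 3414 = (-34 + 18*60) - 3414 = (-34 + 1080) - 3414 = 1046 - 3414 = -2368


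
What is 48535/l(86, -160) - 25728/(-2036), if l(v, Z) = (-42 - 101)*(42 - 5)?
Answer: 9327397/2693119 ≈ 3.4634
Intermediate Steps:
l(v, Z) = -5291 (l(v, Z) = -143*37 = -5291)
48535/l(86, -160) - 25728/(-2036) = 48535/(-5291) - 25728/(-2036) = 48535*(-1/5291) - 25728*(-1/2036) = -48535/5291 + 6432/509 = 9327397/2693119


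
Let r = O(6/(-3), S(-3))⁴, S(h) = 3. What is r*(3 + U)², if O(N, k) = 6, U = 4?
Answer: 63504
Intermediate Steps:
r = 1296 (r = 6⁴ = 1296)
r*(3 + U)² = 1296*(3 + 4)² = 1296*7² = 1296*49 = 63504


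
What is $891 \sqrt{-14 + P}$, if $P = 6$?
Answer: $1782 i \sqrt{2} \approx 2520.1 i$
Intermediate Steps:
$891 \sqrt{-14 + P} = 891 \sqrt{-14 + 6} = 891 \sqrt{-8} = 891 \cdot 2 i \sqrt{2} = 1782 i \sqrt{2}$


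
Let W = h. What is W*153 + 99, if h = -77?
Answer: -11682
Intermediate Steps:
W = -77
W*153 + 99 = -77*153 + 99 = -11781 + 99 = -11682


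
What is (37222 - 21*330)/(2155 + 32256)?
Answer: 30292/34411 ≈ 0.88030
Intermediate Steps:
(37222 - 21*330)/(2155 + 32256) = (37222 - 6930)/34411 = 30292*(1/34411) = 30292/34411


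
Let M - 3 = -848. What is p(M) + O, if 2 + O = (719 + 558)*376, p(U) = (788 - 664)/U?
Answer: 405726626/845 ≈ 4.8015e+5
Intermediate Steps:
M = -845 (M = 3 - 848 = -845)
p(U) = 124/U
O = 480150 (O = -2 + (719 + 558)*376 = -2 + 1277*376 = -2 + 480152 = 480150)
p(M) + O = 124/(-845) + 480150 = 124*(-1/845) + 480150 = -124/845 + 480150 = 405726626/845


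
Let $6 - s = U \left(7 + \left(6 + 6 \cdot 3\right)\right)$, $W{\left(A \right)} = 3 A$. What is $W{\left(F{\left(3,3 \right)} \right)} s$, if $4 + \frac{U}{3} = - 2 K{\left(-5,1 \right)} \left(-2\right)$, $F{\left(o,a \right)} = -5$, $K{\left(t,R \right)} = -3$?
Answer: $-22410$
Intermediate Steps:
$U = -48$ ($U = -12 + 3 \left(-2\right) \left(-3\right) \left(-2\right) = -12 + 3 \cdot 6 \left(-2\right) = -12 + 3 \left(-12\right) = -12 - 36 = -48$)
$s = 1494$ ($s = 6 - - 48 \left(7 + \left(6 + 6 \cdot 3\right)\right) = 6 - - 48 \left(7 + \left(6 + 18\right)\right) = 6 - - 48 \left(7 + 24\right) = 6 - \left(-48\right) 31 = 6 - -1488 = 6 + 1488 = 1494$)
$W{\left(F{\left(3,3 \right)} \right)} s = 3 \left(-5\right) 1494 = \left(-15\right) 1494 = -22410$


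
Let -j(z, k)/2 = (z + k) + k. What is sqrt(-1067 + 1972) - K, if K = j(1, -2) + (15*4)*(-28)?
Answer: 1674 + sqrt(905) ≈ 1704.1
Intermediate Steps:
j(z, k) = -4*k - 2*z (j(z, k) = -2*((z + k) + k) = -2*((k + z) + k) = -2*(z + 2*k) = -4*k - 2*z)
K = -1674 (K = (-4*(-2) - 2*1) + (15*4)*(-28) = (8 - 2) + 60*(-28) = 6 - 1680 = -1674)
sqrt(-1067 + 1972) - K = sqrt(-1067 + 1972) - 1*(-1674) = sqrt(905) + 1674 = 1674 + sqrt(905)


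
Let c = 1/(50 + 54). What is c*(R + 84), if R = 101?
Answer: 185/104 ≈ 1.7788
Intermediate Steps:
c = 1/104 ≈ 0.0096154
c*(R + 84) = (101 + 84)/104 = (1/104)*185 = 185/104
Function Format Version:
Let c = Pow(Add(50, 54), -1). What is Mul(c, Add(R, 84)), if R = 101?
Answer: Rational(185, 104) ≈ 1.7788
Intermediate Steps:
c = Rational(1, 104) (c = Pow(104, -1) = Rational(1, 104) ≈ 0.0096154)
Mul(c, Add(R, 84)) = Mul(Rational(1, 104), Add(101, 84)) = Mul(Rational(1, 104), 185) = Rational(185, 104)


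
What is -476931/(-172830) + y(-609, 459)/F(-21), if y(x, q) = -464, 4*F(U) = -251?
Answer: 20975341/2065730 ≈ 10.154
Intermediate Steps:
F(U) = -251/4 (F(U) = (1/4)*(-251) = -251/4)
-476931/(-172830) + y(-609, 459)/F(-21) = -476931/(-172830) - 464/(-251/4) = -476931*(-1/172830) - 464*(-4/251) = 22711/8230 + 1856/251 = 20975341/2065730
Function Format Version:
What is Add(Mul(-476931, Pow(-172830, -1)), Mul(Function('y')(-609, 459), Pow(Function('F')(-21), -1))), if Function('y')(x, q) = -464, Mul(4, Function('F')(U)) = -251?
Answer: Rational(20975341, 2065730) ≈ 10.154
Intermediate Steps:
Function('F')(U) = Rational(-251, 4) (Function('F')(U) = Mul(Rational(1, 4), -251) = Rational(-251, 4))
Add(Mul(-476931, Pow(-172830, -1)), Mul(Function('y')(-609, 459), Pow(Function('F')(-21), -1))) = Add(Mul(-476931, Pow(-172830, -1)), Mul(-464, Pow(Rational(-251, 4), -1))) = Add(Mul(-476931, Rational(-1, 172830)), Mul(-464, Rational(-4, 251))) = Add(Rational(22711, 8230), Rational(1856, 251)) = Rational(20975341, 2065730)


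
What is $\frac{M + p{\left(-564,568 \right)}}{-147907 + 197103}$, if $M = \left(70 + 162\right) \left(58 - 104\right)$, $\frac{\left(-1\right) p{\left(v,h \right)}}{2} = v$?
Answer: $- \frac{2386}{12299} \approx -0.194$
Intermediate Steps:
$p{\left(v,h \right)} = - 2 v$
$M = -10672$ ($M = 232 \left(58 - 104\right) = 232 \left(-46\right) = -10672$)
$\frac{M + p{\left(-564,568 \right)}}{-147907 + 197103} = \frac{-10672 - -1128}{-147907 + 197103} = \frac{-10672 + 1128}{49196} = \left(-9544\right) \frac{1}{49196} = - \frac{2386}{12299}$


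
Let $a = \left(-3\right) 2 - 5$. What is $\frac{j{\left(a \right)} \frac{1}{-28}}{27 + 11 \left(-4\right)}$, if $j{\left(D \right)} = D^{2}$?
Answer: $\frac{121}{476} \approx 0.2542$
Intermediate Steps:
$a = -11$ ($a = -6 - 5 = -11$)
$\frac{j{\left(a \right)} \frac{1}{-28}}{27 + 11 \left(-4\right)} = \frac{\left(-11\right)^{2} \frac{1}{-28}}{27 + 11 \left(-4\right)} = \frac{121 \left(- \frac{1}{28}\right)}{27 - 44} = - \frac{121}{28 \left(-17\right)} = \left(- \frac{121}{28}\right) \left(- \frac{1}{17}\right) = \frac{121}{476}$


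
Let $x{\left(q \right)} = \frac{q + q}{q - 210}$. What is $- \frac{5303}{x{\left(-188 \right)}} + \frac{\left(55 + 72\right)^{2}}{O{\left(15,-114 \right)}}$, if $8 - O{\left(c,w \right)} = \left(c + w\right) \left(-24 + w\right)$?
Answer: $- \frac{7206028745}{1283476} \approx -5614.5$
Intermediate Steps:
$x{\left(q \right)} = \frac{2 q}{-210 + q}$
$O{\left(c,w \right)} = 8 - \left(-24 + w\right) \left(c + w\right)$ ($O{\left(c,w \right)} = 8 - \left(c + w\right) \left(-24 + w\right) = 8 - \left(-24 + w\right) \left(c + w\right)$)
$- \frac{5303}{x{\left(-188 \right)}} + \frac{\left(55 + 72\right)^{2}}{O{\left(15,-114 \right)}} = - \frac{5303}{2 \left(-188\right) \frac{1}{-210 - 188}} + \frac{\left(55 + 72\right)^{2}}{8 - \left(-114\right)^{2} + 24 \cdot 15 + 24 \left(-114\right) - 15 \left(-114\right)} = - \frac{5303}{2 \left(-188\right) \frac{1}{-398}} + \frac{127^{2}}{8 - 12996 + 360 - 2736 + 1710} = - \frac{5303}{2 \left(-188\right) \left(- \frac{1}{398}\right)} + \frac{16129}{8 - 12996 + 360 - 2736 + 1710} = - \frac{5303}{\frac{188}{199}} + \frac{16129}{-13654} = \left(-5303\right) \frac{199}{188} + 16129 \left(- \frac{1}{13654}\right) = - \frac{1055297}{188} - \frac{16129}{13654} = - \frac{7206028745}{1283476}$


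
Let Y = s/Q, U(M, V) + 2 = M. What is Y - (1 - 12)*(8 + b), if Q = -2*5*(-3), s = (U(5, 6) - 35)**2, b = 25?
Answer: 5957/15 ≈ 397.13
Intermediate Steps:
U(M, V) = -2 + M
s = 1024 (s = ((-2 + 5) - 35)**2 = (3 - 35)**2 = (-32)**2 = 1024)
Q = 30 (Q = -10*(-3) = 30)
Y = 512/15 (Y = 1024/30 = 1024*(1/30) = 512/15 ≈ 34.133)
Y - (1 - 12)*(8 + b) = 512/15 - (1 - 12)*(8 + 25) = 512/15 - (-11)*33 = 512/15 - 1*(-363) = 512/15 + 363 = 5957/15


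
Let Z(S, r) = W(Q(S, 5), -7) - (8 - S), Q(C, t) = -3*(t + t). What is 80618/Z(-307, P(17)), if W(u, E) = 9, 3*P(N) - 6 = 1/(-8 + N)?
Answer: -40309/153 ≈ -263.46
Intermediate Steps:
P(N) = 2 + 1/(3*(-8 + N))
Q(C, t) = -6*t
Z(S, r) = 1 + S (Z(S, r) = 9 - (8 - S) = 9 + (-8 + S) = 1 + S)
80618/Z(-307, P(17)) = 80618/(1 - 307) = 80618/(-306) = 80618*(-1/306) = -40309/153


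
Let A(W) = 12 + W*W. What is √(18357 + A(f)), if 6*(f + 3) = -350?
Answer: √199177/3 ≈ 148.76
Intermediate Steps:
f = -184/3 (f = -3 + (⅙)*(-350) = -3 - 175/3 = -184/3 ≈ -61.333)
A(W) = 12 + W²
√(18357 + A(f)) = √(18357 + (12 + (-184/3)²)) = √(18357 + (12 + 33856/9)) = √(18357 + 33964/9) = √(199177/9) = √199177/3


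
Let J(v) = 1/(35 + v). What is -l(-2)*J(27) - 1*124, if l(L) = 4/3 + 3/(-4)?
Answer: -92263/744 ≈ -124.01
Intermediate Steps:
l(L) = 7/12 (l(L) = 4*(1/3) + 3*(-1/4) = 4/3 - 3/4 = 7/12)
-l(-2)*J(27) - 1*124 = -7/(12*(35 + 27)) - 1*124 = -7/(12*62) - 124 = -1*7/744 - 124 = -7/744 - 124 = -92263/744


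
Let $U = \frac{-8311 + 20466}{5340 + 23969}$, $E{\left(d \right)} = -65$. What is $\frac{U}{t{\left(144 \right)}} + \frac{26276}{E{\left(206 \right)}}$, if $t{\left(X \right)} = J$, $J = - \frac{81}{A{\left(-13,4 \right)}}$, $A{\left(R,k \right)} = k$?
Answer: $- \frac{62383146304}{154311885} \approx -404.27$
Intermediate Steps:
$J = - \frac{81}{4} \approx -20.25$
$t{\left(X \right)} = - \frac{81}{4}$
$U = \frac{12155}{29309} \approx 0.41472$
$\frac{U}{t{\left(144 \right)}} + \frac{26276}{E{\left(206 \right)}} = \frac{12155}{29309 \left(- \frac{81}{4}\right)} + \frac{26276}{-65} = \frac{12155}{29309} \left(- \frac{4}{81}\right) + 26276 \left(- \frac{1}{65}\right) = - \frac{48620}{2374029} - \frac{26276}{65} = - \frac{62383146304}{154311885}$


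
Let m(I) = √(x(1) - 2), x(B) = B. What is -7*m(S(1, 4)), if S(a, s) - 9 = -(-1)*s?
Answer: -7*I ≈ -7.0*I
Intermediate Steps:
S(a, s) = 9 + s (S(a, s) = 9 - (-1)*s = 9 + s)
m(I) = I (m(I) = √(1 - 2) = √(-1) = I)
-7*m(S(1, 4)) = -7*I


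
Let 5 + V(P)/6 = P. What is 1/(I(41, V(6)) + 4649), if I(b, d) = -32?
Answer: 1/4617 ≈ 0.00021659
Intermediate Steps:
V(P) = -30 + 6*P
1/(I(41, V(6)) + 4649) = 1/(-32 + 4649) = 1/4617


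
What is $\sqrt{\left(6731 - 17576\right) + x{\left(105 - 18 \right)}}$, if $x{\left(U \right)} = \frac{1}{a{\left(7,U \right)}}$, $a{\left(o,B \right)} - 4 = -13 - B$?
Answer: $\frac{i \sqrt{6246726}}{24} \approx 104.14 i$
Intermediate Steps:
$a{\left(o,B \right)} = -9 - B$ ($a{\left(o,B \right)} = 4 - \left(13 + B\right) = -9 - B$)
$x{\left(U \right)} = \frac{1}{-9 - U}$
$\sqrt{\left(6731 - 17576\right) + x{\left(105 - 18 \right)}} = \sqrt{\left(6731 - 17576\right) - \frac{1}{9 + \left(105 - 18\right)}} = \sqrt{-10845 - \frac{1}{9 + 87}} = \sqrt{-10845 - \frac{1}{96}} = \sqrt{- \frac{1041121}{96}} = \frac{i \sqrt{6246726}}{24}$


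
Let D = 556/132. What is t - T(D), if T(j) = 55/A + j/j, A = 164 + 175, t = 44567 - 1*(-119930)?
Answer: 55764089/339 ≈ 1.6450e+5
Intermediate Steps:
t = 164497 (t = 44567 + 119930 = 164497)
A = 339
D = 139/33 (D = 556*(1/132) = 139/33 ≈ 4.2121)
T(j) = 394/339 (T(j) = 55/339 + j/j = 55*(1/339) + 1 = 55/339 + 1 = 394/339)
t - T(D) = 164497 - 1*394/339 = 164497 - 394/339 = 55764089/339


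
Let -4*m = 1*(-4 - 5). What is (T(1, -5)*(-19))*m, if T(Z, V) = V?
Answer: 855/4 ≈ 213.75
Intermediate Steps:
m = 9/4 (m = -(-4 - 5)/4 = -(-9)/4 = -1/4*(-9) = 9/4 ≈ 2.2500)
(T(1, -5)*(-19))*m = -5*(-19)*(9/4) = 95*(9/4) = 855/4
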